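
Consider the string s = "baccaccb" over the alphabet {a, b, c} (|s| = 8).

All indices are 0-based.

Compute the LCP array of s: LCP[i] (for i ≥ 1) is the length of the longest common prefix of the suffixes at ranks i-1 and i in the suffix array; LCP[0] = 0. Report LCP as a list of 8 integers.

[0, 3, 0, 1, 0, 1, 1, 2]

rank | idx | suffix
   0 |   1 | accaccb
   1 |   4 | accb
   2 |   7 | b
   3 |   0 | baccaccb
   4 |   3 | caccb
   5 |   6 | cb
   6 |   2 | ccaccb
   7 |   5 | ccb

SA = [1, 4, 7, 0, 3, 6, 2, 5]
i: (SA[i-1],SA[i]) lcp shared
  1: (1,4) 3 'acc'
  2: (4,7) 0 ''
  3: (7,0) 1 'b'
  4: (0,3) 0 ''
  5: (3,6) 1 'c'
  6: (6,2) 1 'c'
  7: (2,5) 2 'cc'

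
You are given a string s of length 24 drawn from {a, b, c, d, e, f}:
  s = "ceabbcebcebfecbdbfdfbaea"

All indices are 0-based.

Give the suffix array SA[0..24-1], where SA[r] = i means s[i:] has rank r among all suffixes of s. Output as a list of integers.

[23, 2, 21, 20, 3, 4, 7, 14, 16, 10, 13, 0, 5, 8, 15, 18, 22, 1, 6, 9, 12, 19, 17, 11]

rank→(start, suffix):
  0 → (23, 'a')
  1 → (2, 'abbcebcebfecbdbfdfbaea')
  2 → (21, 'aea')
  3 → (20, 'baea')
  4 → (3, 'bbcebcebfecbdbfdfbaea')
  5 → (4, 'bcebcebfecbdbfdfbaea')
  6 → (7, 'bcebfecbdbfdfbaea')
  7 → (14, 'bdbfdfbaea')
  8 → (16, 'bfdfbaea')
  9 → (10, 'bfecbdbfdfbaea')
  10 → (13, 'cbdbfdfbaea')
  11 → (0, 'ceabbcebcebfecbdbfdfbaea')
  12 → (5, 'cebcebfecbdbfdfbaea')
  13 → (8, 'cebfecbdbfdfbaea')
  14 → (15, 'dbfdfbaea')
  15 → (18, 'dfbaea')
  16 → (22, 'ea')
  17 → (1, 'eabbcebcebfecbdbfdfbaea')
  18 → (6, 'ebcebfecbdbfdfbaea')
  19 → (9, 'ebfecbdbfdfbaea')
  20 → (12, 'ecbdbfdfbaea')
  21 → (19, 'fbaea')
  22 → (17, 'fdfbaea')
  23 → (11, 'fecbdbfdfbaea')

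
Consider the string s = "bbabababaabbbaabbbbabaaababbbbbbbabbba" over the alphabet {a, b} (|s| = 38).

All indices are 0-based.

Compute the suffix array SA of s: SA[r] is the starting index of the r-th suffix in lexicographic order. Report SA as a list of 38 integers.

[37, 21, 22, 8, 13, 19, 6, 4, 2, 23, 33, 9, 14, 25, 36, 20, 7, 12, 18, 5, 3, 1, 32, 24, 35, 11, 17, 0, 31, 34, 10, 16, 30, 15, 29, 28, 27, 26]

rank | idx | suffix
   0 |  37 | a
   1 |  21 | aaababbbbbbbabbba
   2 |  22 | aababbbbbbbabbba
   3 |   8 | aabbbaabbbbabaaababbbbbbbabbba
   4 |  13 | aabbbbabaaababbbbbbbabbba
   5 |  19 | abaaababbbbbbbabbba
   6 |   6 | abaabbbaabbbbabaaababbbbbbbabbba
   7 |   4 | ababaabbbaabbbbabaaababbbbbbbabbba
   8 |   2 | abababaabbbaabbbbabaaababbbbbbbabbba
   9 |  23 | ababbbbbbbabbba
  10 |  33 | abbba
  11 |   9 | abbbaabbbbabaaababbbbbbbabbba
  12 |  14 | abbbbabaaababbbbbbbabbba
  13 |  25 | abbbbbbbabbba
  14 |  36 | ba
  15 |  20 | baaababbbbbbbabbba
  16 |   7 | baabbbaabbbbabaaababbbbbbbabbba
  17 |  12 | baabbbbabaaababbbbbbbabbba
  18 |  18 | babaaababbbbbbbabbba
  19 |   5 | babaabbbaabbbbabaaababbbbbbbabbba
  20 |   3 | bababaabbbaabbbbabaaababbbbbbbabbba
  21 |   1 | babababaabbbaabbbbabaaababbbbbbbabbba
  22 |  32 | babbba
  23 |  24 | babbbbbbbabbba
  24 |  35 | bba
  25 |  11 | bbaabbbbabaaababbbbbbbabbba
  26 |  17 | bbabaaababbbbbbbabbba
  27 |   0 | bbabababaabbbaabbbbabaaababbbbbbbabbba
  28 |  31 | bbabbba
  29 |  34 | bbba
  30 |  10 | bbbaabbbbabaaababbbbbbbabbba
  31 |  16 | bbbabaaababbbbbbbabbba
  32 |  30 | bbbabbba
  33 |  15 | bbbbabaaababbbbbbbabbba
  34 |  29 | bbbbabbba
  35 |  28 | bbbbbabbba
  36 |  27 | bbbbbbabbba
  37 |  26 | bbbbbbbabbba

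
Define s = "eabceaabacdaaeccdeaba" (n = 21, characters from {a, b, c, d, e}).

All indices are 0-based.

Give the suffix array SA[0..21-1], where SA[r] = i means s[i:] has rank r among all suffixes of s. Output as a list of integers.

[20, 5, 11, 18, 6, 1, 8, 12, 19, 7, 2, 14, 9, 15, 3, 10, 16, 4, 17, 0, 13]

rank | idx | suffix
   0 |  20 | a
   1 |   5 | aabacdaaeccdeaba
   2 |  11 | aaeccdeaba
   3 |  18 | aba
   4 |   6 | abacdaaeccdeaba
   5 |   1 | abceaabacdaaeccdeaba
   6 |   8 | acdaaeccdeaba
   7 |  12 | aeccdeaba
   8 |  19 | ba
   9 |   7 | bacdaaeccdeaba
  10 |   2 | bceaabacdaaeccdeaba
  11 |  14 | ccdeaba
  12 |   9 | cdaaeccdeaba
  13 |  15 | cdeaba
  14 |   3 | ceaabacdaaeccdeaba
  15 |  10 | daaeccdeaba
  16 |  16 | deaba
  17 |   4 | eaabacdaaeccdeaba
  18 |  17 | eaba
  19 |   0 | eabceaabacdaaeccdeaba
  20 |  13 | eccdeaba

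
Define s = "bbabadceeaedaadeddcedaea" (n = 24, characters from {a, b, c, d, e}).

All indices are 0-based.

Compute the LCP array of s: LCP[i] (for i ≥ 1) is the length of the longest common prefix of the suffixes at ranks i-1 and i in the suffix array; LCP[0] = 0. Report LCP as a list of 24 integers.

sorted suffixes:
  #0 SA[0]=23  'a'
  #1 SA[1]=12  'aadeddcedaea'
  #2 SA[2]=2  'abadceeaedaadeddcedaea'
  #3 SA[3]=4  'adceeaedaadeddcedaea'
  #4 SA[4]=13  'adeddcedaea'
  #5 SA[5]=21  'aea'
  #6 SA[6]=9  'aedaadeddcedaea'
  #7 SA[7]=1  'babadceeaedaadeddcedaea'
  #8 SA[8]=3  'badceeaedaadeddcedaea'
  #9 SA[9]=0  'bbabadceeaedaadeddcedaea'
  #10 SA[10]=18  'cedaea'
  #11 SA[11]=6  'ceeaedaadeddcedaea'
  #12 SA[12]=11  'daadeddcedaea'
  #13 SA[13]=20  'daea'
  #14 SA[14]=17  'dcedaea'
  #15 SA[15]=5  'dceeaedaadeddcedaea'
  #16 SA[16]=16  'ddcedaea'
  #17 SA[17]=14  'deddcedaea'
  #18 SA[18]=22  'ea'
  #19 SA[19]=8  'eaedaadeddcedaea'
  #20 SA[20]=10  'edaadeddcedaea'
  #21 SA[21]=19  'edaea'
  #22 SA[22]=15  'eddcedaea'
  #23 SA[23]=7  'eeaedaadeddcedaea'

SA = [23, 12, 2, 4, 13, 21, 9, 1, 3, 0, 18, 6, 11, 20, 17, 5, 16, 14, 22, 8, 10, 19, 15, 7]
rank  pair      lcp
   1  s[23:],s[12:]  1  'a'
   2  s[12:],s[2:]  1  'a'
   3  s[2:],s[4:]  1  'a'
   4  s[4:],s[13:]  2  'ad'
   5  s[13:],s[21:]  1  'a'
   6  s[21:],s[9:]  2  'ae'
   7  s[9:],s[1:]  0  ''
   8  s[1:],s[3:]  2  'ba'
   9  s[3:],s[0:]  1  'b'
  10  s[0:],s[18:]  0  ''
  11  s[18:],s[6:]  2  'ce'
  12  s[6:],s[11:]  0  ''
  13  s[11:],s[20:]  2  'da'
  14  s[20:],s[17:]  1  'd'
  15  s[17:],s[5:]  3  'dce'
  16  s[5:],s[16:]  1  'd'
  17  s[16:],s[14:]  1  'd'
  18  s[14:],s[22:]  0  ''
  19  s[22:],s[8:]  2  'ea'
  20  s[8:],s[10:]  1  'e'
  21  s[10:],s[19:]  3  'eda'
  22  s[19:],s[15:]  2  'ed'
  23  s[15:],s[7:]  1  'e'

[0, 1, 1, 1, 2, 1, 2, 0, 2, 1, 0, 2, 0, 2, 1, 3, 1, 1, 0, 2, 1, 3, 2, 1]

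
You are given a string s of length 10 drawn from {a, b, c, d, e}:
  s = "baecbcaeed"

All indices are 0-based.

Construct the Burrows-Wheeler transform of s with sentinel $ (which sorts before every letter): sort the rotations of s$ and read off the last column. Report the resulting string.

dbc$cbeeaea

rank  rotation     last
    0  $baecbcaeed  d
    1  aecbcaeed$b  b
    2  aeed$baecbc  c
    3  baecbcaeed$  $
    4  bcaeed$baec  c
    5  caeed$baecb  b
    6  cbcaeed$bae  e
    7  d$baecbcaee  e
    8  ecbcaeed$ba  a
    9  ed$baecbcae  e
   10  eed$baecbca  a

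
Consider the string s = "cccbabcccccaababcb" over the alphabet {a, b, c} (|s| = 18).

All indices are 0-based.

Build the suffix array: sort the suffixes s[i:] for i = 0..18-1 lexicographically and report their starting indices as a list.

[11, 12, 14, 4, 17, 13, 3, 15, 5, 10, 16, 2, 9, 1, 8, 0, 7, 6]

sorted suffixes:
  #0 SA[0]=11  'aababcb'
  #1 SA[1]=12  'ababcb'
  #2 SA[2]=14  'abcb'
  #3 SA[3]=4  'abcccccaababcb'
  #4 SA[4]=17  'b'
  #5 SA[5]=13  'babcb'
  #6 SA[6]=3  'babcccccaababcb'
  #7 SA[7]=15  'bcb'
  #8 SA[8]=5  'bcccccaababcb'
  #9 SA[9]=10  'caababcb'
  #10 SA[10]=16  'cb'
  #11 SA[11]=2  'cbabcccccaababcb'
  #12 SA[12]=9  'ccaababcb'
  #13 SA[13]=1  'ccbabcccccaababcb'
  #14 SA[14]=8  'cccaababcb'
  #15 SA[15]=0  'cccbabcccccaababcb'
  #16 SA[16]=7  'ccccaababcb'
  #17 SA[17]=6  'cccccaababcb'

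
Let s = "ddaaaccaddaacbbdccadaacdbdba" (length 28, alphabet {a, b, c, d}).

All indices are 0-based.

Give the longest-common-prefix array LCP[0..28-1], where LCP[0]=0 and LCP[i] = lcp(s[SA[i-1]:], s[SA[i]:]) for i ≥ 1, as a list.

[0, 1, 2, 3, 3, 1, 2, 2, 1, 2, 0, 1, 1, 2, 0, 3, 1, 1, 4, 1, 0, 3, 4, 1, 2, 1, 1, 4]

rank→(start, suffix):
  0 → (27, 'a')
  1 → (2, 'aaaccaddaacbbdccadaacdbdba')
  2 → (10, 'aacbbdccadaacdbdba')
  3 → (3, 'aaccaddaacbbdccadaacdbdba')
  4 → (20, 'aacdbdba')
  5 → (11, 'acbbdccadaacdbdba')
  6 → (4, 'accaddaacbbdccadaacdbdba')
  7 → (21, 'acdbdba')
  8 → (18, 'adaacdbdba')
  9 → (7, 'addaacbbdccadaacdbdba')
  10 → (26, 'ba')
  11 → (13, 'bbdccadaacdbdba')
  12 → (24, 'bdba')
  13 → (14, 'bdccadaacdbdba')
  14 → (17, 'cadaacdbdba')
  15 → (6, 'caddaacbbdccadaacdbdba')
  16 → (12, 'cbbdccadaacdbdba')
  17 → (16, 'ccadaacdbdba')
  18 → (5, 'ccaddaacbbdccadaacdbdba')
  19 → (22, 'cdbdba')
  20 → (1, 'daaaccaddaacbbdccadaacdbdba')
  21 → (9, 'daacbbdccadaacdbdba')
  22 → (19, 'daacdbdba')
  23 → (25, 'dba')
  24 → (23, 'dbdba')
  25 → (15, 'dccadaacdbdba')
  26 → (0, 'ddaaaccaddaacbbdccadaacdbdba')
  27 → (8, 'ddaacbbdccadaacdbdba')

SA = [27, 2, 10, 3, 20, 11, 4, 21, 18, 7, 26, 13, 24, 14, 17, 6, 12, 16, 5, 22, 1, 9, 19, 25, 23, 15, 0, 8]
rank  pair      lcp
   1  s[27:],s[2:]  1  'a'
   2  s[2:],s[10:]  2  'aa'
   3  s[10:],s[3:]  3  'aac'
   4  s[3:],s[20:]  3  'aac'
   5  s[20:],s[11:]  1  'a'
   6  s[11:],s[4:]  2  'ac'
   7  s[4:],s[21:]  2  'ac'
   8  s[21:],s[18:]  1  'a'
   9  s[18:],s[7:]  2  'ad'
  10  s[7:],s[26:]  0  ''
  11  s[26:],s[13:]  1  'b'
  12  s[13:],s[24:]  1  'b'
  13  s[24:],s[14:]  2  'bd'
  14  s[14:],s[17:]  0  ''
  15  s[17:],s[6:]  3  'cad'
  16  s[6:],s[12:]  1  'c'
  17  s[12:],s[16:]  1  'c'
  18  s[16:],s[5:]  4  'ccad'
  19  s[5:],s[22:]  1  'c'
  20  s[22:],s[1:]  0  ''
  21  s[1:],s[9:]  3  'daa'
  22  s[9:],s[19:]  4  'daac'
  23  s[19:],s[25:]  1  'd'
  24  s[25:],s[23:]  2  'db'
  25  s[23:],s[15:]  1  'd'
  26  s[15:],s[0:]  1  'd'
  27  s[0:],s[8:]  4  'ddaa'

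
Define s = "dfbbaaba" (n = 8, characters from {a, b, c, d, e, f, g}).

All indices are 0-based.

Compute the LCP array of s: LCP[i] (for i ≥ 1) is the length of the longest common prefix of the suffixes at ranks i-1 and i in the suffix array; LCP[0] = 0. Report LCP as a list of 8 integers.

[0, 1, 1, 0, 2, 1, 0, 0]

rank | idx | suffix
   0 |   7 | a
   1 |   4 | aaba
   2 |   5 | aba
   3 |   6 | ba
   4 |   3 | baaba
   5 |   2 | bbaaba
   6 |   0 | dfbbaaba
   7 |   1 | fbbaaba

SA = [7, 4, 5, 6, 3, 2, 0, 1]
rank  pair      lcp
   1  s[7:],s[4:]  1  'a'
   2  s[4:],s[5:]  1  'a'
   3  s[5:],s[6:]  0  ''
   4  s[6:],s[3:]  2  'ba'
   5  s[3:],s[2:]  1  'b'
   6  s[2:],s[0:]  0  ''
   7  s[0:],s[1:]  0  ''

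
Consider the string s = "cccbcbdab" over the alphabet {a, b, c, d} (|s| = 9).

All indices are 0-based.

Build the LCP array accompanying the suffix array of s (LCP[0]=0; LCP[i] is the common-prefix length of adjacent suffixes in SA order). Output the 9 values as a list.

sorted suffixes:
  #0 SA[0]=7  'ab'
  #1 SA[1]=8  'b'
  #2 SA[2]=3  'bcbdab'
  #3 SA[3]=5  'bdab'
  #4 SA[4]=2  'cbcbdab'
  #5 SA[5]=4  'cbdab'
  #6 SA[6]=1  'ccbcbdab'
  #7 SA[7]=0  'cccbcbdab'
  #8 SA[8]=6  'dab'

SA = [7, 8, 3, 5, 2, 4, 1, 0, 6]
i: (SA[i-1],SA[i]) lcp shared
  1: (7,8) 0 ''
  2: (8,3) 1 'b'
  3: (3,5) 1 'b'
  4: (5,2) 0 ''
  5: (2,4) 2 'cb'
  6: (4,1) 1 'c'
  7: (1,0) 2 'cc'
  8: (0,6) 0 ''

[0, 0, 1, 1, 0, 2, 1, 2, 0]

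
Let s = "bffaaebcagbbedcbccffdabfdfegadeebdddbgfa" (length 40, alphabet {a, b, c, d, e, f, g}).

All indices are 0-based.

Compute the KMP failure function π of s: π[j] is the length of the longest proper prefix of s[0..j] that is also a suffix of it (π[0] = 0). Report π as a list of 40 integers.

[0, 0, 0, 0, 0, 0, 1, 0, 0, 0, 1, 1, 0, 0, 0, 1, 0, 0, 0, 0, 0, 0, 1, 2, 0, 0, 0, 0, 0, 0, 0, 0, 1, 0, 0, 0, 1, 0, 0, 0]

π[0] = 0
j=1 s[j]='f': π[1]=0 (border '')
j=2 s[j]='f': π[2]=0 (border '')
j=3 s[j]='a': π[3]=0 (border '')
j=4 s[j]='a': π[4]=0 (border '')
j=5 s[j]='e': π[5]=0 (border '')
j=6 s[j]='b': π[6]=1 (border 'b')
j=7 s[j]='c': k: 1→0; π[7]=0 (border '')
j=8 s[j]='a': π[8]=0 (border '')
j=9 s[j]='g': π[9]=0 (border '')
j=10 s[j]='b': π[10]=1 (border 'b')
j=11 s[j]='b': k: 1→0; π[11]=1 (border 'b')
j=12 s[j]='e': k: 1→0; π[12]=0 (border '')
j=13 s[j]='d': π[13]=0 (border '')
j=14 s[j]='c': π[14]=0 (border '')
j=15 s[j]='b': π[15]=1 (border 'b')
j=16 s[j]='c': k: 1→0; π[16]=0 (border '')
j=17 s[j]='c': π[17]=0 (border '')
j=18 s[j]='f': π[18]=0 (border '')
j=19 s[j]='f': π[19]=0 (border '')
j=20 s[j]='d': π[20]=0 (border '')
j=21 s[j]='a': π[21]=0 (border '')
j=22 s[j]='b': π[22]=1 (border 'b')
j=23 s[j]='f': π[23]=2 (border 'bf')
j=24 s[j]='d': k: 2→0; π[24]=0 (border '')
j=25 s[j]='f': π[25]=0 (border '')
j=26 s[j]='e': π[26]=0 (border '')
j=27 s[j]='g': π[27]=0 (border '')
j=28 s[j]='a': π[28]=0 (border '')
j=29 s[j]='d': π[29]=0 (border '')
j=30 s[j]='e': π[30]=0 (border '')
j=31 s[j]='e': π[31]=0 (border '')
j=32 s[j]='b': π[32]=1 (border 'b')
j=33 s[j]='d': k: 1→0; π[33]=0 (border '')
j=34 s[j]='d': π[34]=0 (border '')
j=35 s[j]='d': π[35]=0 (border '')
j=36 s[j]='b': π[36]=1 (border 'b')
j=37 s[j]='g': k: 1→0; π[37]=0 (border '')
j=38 s[j]='f': π[38]=0 (border '')
j=39 s[j]='a': π[39]=0 (border '')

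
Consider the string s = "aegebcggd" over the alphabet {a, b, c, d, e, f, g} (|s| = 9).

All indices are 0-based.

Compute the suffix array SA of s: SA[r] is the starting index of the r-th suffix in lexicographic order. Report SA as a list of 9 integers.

rank | idx | suffix
   0 |   0 | aegebcggd
   1 |   4 | bcggd
   2 |   5 | cggd
   3 |   8 | d
   4 |   3 | ebcggd
   5 |   1 | egebcggd
   6 |   7 | gd
   7 |   2 | gebcggd
   8 |   6 | ggd

[0, 4, 5, 8, 3, 1, 7, 2, 6]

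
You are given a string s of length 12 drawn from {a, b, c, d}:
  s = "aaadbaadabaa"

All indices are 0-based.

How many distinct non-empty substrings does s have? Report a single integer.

62

sorted suffixes:
  #0 SA[0]=11  'a'
  #1 SA[1]=10  'aa'
  #2 SA[2]=0  'aaadbaadabaa'
  #3 SA[3]=5  'aadabaa'
  #4 SA[4]=1  'aadbaadabaa'
  #5 SA[5]=8  'abaa'
  #6 SA[6]=6  'adabaa'
  #7 SA[7]=2  'adbaadabaa'
  #8 SA[8]=9  'baa'
  #9 SA[9]=4  'baadabaa'
  #10 SA[10]=7  'dabaa'
  #11 SA[11]=3  'dbaadabaa'

SA = [11, 10, 0, 5, 1, 8, 6, 2, 9, 4, 7, 3]
i: (SA[i-1],SA[i]) lcp shared
  1: (11,10) 1 'a'
  2: (10,0) 2 'aa'
  3: (0,5) 2 'aa'
  4: (5,1) 3 'aad'
  5: (1,8) 1 'a'
  6: (8,6) 1 'a'
  7: (6,2) 2 'ad'
  8: (2,9) 0 ''
  9: (9,4) 3 'baa'
  10: (4,7) 0 ''
  11: (7,3) 1 'd'

n(n+1)/2 = 12·13/2 = 78
Σ LCP = 0 + 1 + 2 + 2 + 3 + 1 + 1 + 2 + 0 + 3 + 0 + 1 = 16
distinct = 78 − 16 = 62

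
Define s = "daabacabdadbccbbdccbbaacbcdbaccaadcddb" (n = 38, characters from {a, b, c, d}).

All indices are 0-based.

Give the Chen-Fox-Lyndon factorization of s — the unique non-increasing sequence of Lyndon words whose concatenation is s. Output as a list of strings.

emit factor 1: 'd' (i=0, period=1)
emit factor 2: 'aabacabdadbccbbdccbbaacbcdbaccaadcddb' (i=1, period=37)

["d", "aabacabdadbccbbdccbbaacbcdbaccaadcddb"]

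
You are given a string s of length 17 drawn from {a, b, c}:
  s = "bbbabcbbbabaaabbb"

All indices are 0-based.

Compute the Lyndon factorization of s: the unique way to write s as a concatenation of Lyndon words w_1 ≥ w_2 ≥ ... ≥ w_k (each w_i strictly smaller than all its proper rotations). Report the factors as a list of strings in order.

["b", "b", "b", "abcbbb", "ab", "aaabbb"]

emit factor 1: 'b' (i=0, period=1)
emit factor 2: 'b' (i=1, period=1)
emit factor 3: 'b' (i=2, period=1)
emit factor 4: 'abcbbb' (i=3, period=6)
emit factor 5: 'ab' (i=9, period=2)
emit factor 6: 'aaabbb' (i=11, period=6)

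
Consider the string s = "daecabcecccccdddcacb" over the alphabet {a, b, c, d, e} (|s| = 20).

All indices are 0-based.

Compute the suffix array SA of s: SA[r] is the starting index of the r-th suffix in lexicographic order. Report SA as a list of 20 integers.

[4, 17, 1, 19, 5, 3, 16, 18, 8, 9, 10, 11, 12, 6, 0, 15, 14, 13, 2, 7]

rank | idx | suffix
   0 |   4 | abcecccccdddcacb
   1 |  17 | acb
   2 |   1 | aecabcecccccdddcacb
   3 |  19 | b
   4 |   5 | bcecccccdddcacb
   5 |   3 | cabcecccccdddcacb
   6 |  16 | cacb
   7 |  18 | cb
   8 |   8 | cccccdddcacb
   9 |   9 | ccccdddcacb
  10 |  10 | cccdddcacb
  11 |  11 | ccdddcacb
  12 |  12 | cdddcacb
  13 |   6 | cecccccdddcacb
  14 |   0 | daecabcecccccdddcacb
  15 |  15 | dcacb
  16 |  14 | ddcacb
  17 |  13 | dddcacb
  18 |   2 | ecabcecccccdddcacb
  19 |   7 | ecccccdddcacb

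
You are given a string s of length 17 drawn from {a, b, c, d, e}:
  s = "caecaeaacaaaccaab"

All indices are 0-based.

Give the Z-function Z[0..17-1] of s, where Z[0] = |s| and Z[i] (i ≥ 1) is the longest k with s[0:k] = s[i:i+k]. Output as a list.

[17, 0, 0, 3, 0, 0, 0, 0, 2, 0, 0, 0, 1, 2, 0, 0, 0]

Z[0]=17
i=1: i≥r, start 0; Z[1]=0
i=2: i≥r, start 0; Z[2]=0
i=3: i≥r, start 0; Z[3]=3 grow→box=[3,6)
i=4: min(r-i=2, Z[1]=0)=0; Z[4]=0
i=5: min(r-i=1, Z[2]=0)=0; Z[5]=0
i=6: i≥r, start 0; Z[6]=0
i=7: i≥r, start 0; Z[7]=0
i=8: i≥r, start 0; Z[8]=2 grow→box=[8,10)
i=9: min(r-i=1, Z[1]=0)=0; Z[9]=0
i=10: i≥r, start 0; Z[10]=0
i=11: i≥r, start 0; Z[11]=0
i=12: i≥r, start 0; Z[12]=1 grow→box=[12,13)
i=13: i≥r, start 0; Z[13]=2 grow→box=[13,15)
i=14: min(r-i=1, Z[1]=0)=0; Z[14]=0
i=15: i≥r, start 0; Z[15]=0
i=16: i≥r, start 0; Z[16]=0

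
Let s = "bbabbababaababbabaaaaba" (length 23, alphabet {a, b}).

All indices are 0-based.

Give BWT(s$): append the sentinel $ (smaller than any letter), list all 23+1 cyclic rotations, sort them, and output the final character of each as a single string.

abbaababbbabbaaabababaa$

rank  rotation                  last
    0  $bbabbababaababbabaaaaba  a
    1  a$bbabbababaababbabaaaab  b
    2  aaaaba$bbabbababaababbab  b
    3  aaaba$bbabbababaababbaba  a
    4  aaba$bbabbababaababbabaa  a
    5  aababbabaaaaba$bbabbabab  b
    6  aba$bbabbababaababbabaaa  a
    7  abaaaaba$bbabbababaababb  b
    8  abaababbabaaaaba$bbabbab  b
    9  ababaababbabaaaaba$bbabb  b
   10  ababbabaaaaba$bbabbababa  a
   11  abbabaaaaba$bbabbababaab  b
   12  abbababaababbabaaaaba$bb  b
   13  ba$bbabbababaababbabaaaa  a
   14  baaaaba$bbabbababaababba  a
   15  baababbabaaaaba$bbabbaba  a
   16  babaaaaba$bbabbababaabab  b
   17  babaababbabaaaaba$bbabba  a
   18  bababaababbabaaaaba$bbab  b
   19  babbabaaaaba$bbabbababaa  a
   20  babbababaababbabaaaaba$b  b
   21  bbabaaaaba$bbabbababaaba  a
   22  bbababaababbabaaaaba$bba  a
   23  bbabbababaababbabaaaaba$  $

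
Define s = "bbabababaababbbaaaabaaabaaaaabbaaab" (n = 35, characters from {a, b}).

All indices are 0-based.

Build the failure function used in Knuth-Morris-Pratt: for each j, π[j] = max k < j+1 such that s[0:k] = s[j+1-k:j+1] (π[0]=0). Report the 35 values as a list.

π[0] = 0
j=1 s[j]='b': π[1]=1 (border 'b')
j=2 s[j]='a': k: 1→0; π[2]=0 (border '')
j=3 s[j]='b': π[3]=1 (border 'b')
j=4 s[j]='a': k: 1→0; π[4]=0 (border '')
j=5 s[j]='b': π[5]=1 (border 'b')
j=6 s[j]='a': k: 1→0; π[6]=0 (border '')
j=7 s[j]='b': π[7]=1 (border 'b')
j=8 s[j]='a': k: 1→0; π[8]=0 (border '')
j=9 s[j]='a': π[9]=0 (border '')
j=10 s[j]='b': π[10]=1 (border 'b')
j=11 s[j]='a': k: 1→0; π[11]=0 (border '')
j=12 s[j]='b': π[12]=1 (border 'b')
j=13 s[j]='b': π[13]=2 (border 'bb')
j=14 s[j]='b': k: 2→1; π[14]=2 (border 'bb')
j=15 s[j]='a': π[15]=3 (border 'bba')
j=16 s[j]='a': k: 3→0; π[16]=0 (border '')
j=17 s[j]='a': π[17]=0 (border '')
j=18 s[j]='a': π[18]=0 (border '')
j=19 s[j]='b': π[19]=1 (border 'b')
j=20 s[j]='a': k: 1→0; π[20]=0 (border '')
j=21 s[j]='a': π[21]=0 (border '')
j=22 s[j]='a': π[22]=0 (border '')
j=23 s[j]='b': π[23]=1 (border 'b')
j=24 s[j]='a': k: 1→0; π[24]=0 (border '')
j=25 s[j]='a': π[25]=0 (border '')
j=26 s[j]='a': π[26]=0 (border '')
j=27 s[j]='a': π[27]=0 (border '')
j=28 s[j]='a': π[28]=0 (border '')
j=29 s[j]='b': π[29]=1 (border 'b')
j=30 s[j]='b': π[30]=2 (border 'bb')
j=31 s[j]='a': π[31]=3 (border 'bba')
j=32 s[j]='a': k: 3→0; π[32]=0 (border '')
j=33 s[j]='a': π[33]=0 (border '')
j=34 s[j]='b': π[34]=1 (border 'b')

[0, 1, 0, 1, 0, 1, 0, 1, 0, 0, 1, 0, 1, 2, 2, 3, 0, 0, 0, 1, 0, 0, 0, 1, 0, 0, 0, 0, 0, 1, 2, 3, 0, 0, 1]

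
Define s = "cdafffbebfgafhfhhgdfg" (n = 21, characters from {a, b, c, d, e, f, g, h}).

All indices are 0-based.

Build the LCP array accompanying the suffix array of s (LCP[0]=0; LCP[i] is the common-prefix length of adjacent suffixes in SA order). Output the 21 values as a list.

sorted suffixes:
  #0 SA[0]=2  'afffbebfgafhfhhgdfg'
  #1 SA[1]=11  'afhfhhgdfg'
  #2 SA[2]=6  'bebfgafhfhhgdfg'
  #3 SA[3]=8  'bfgafhfhhgdfg'
  #4 SA[4]=0  'cdafffbebfgafhfhhgdfg'
  #5 SA[5]=1  'dafffbebfgafhfhhgdfg'
  #6 SA[6]=18  'dfg'
  #7 SA[7]=7  'ebfgafhfhhgdfg'
  #8 SA[8]=5  'fbebfgafhfhhgdfg'
  #9 SA[9]=4  'ffbebfgafhfhhgdfg'
  #10 SA[10]=3  'fffbebfgafhfhhgdfg'
  #11 SA[11]=19  'fg'
  #12 SA[12]=9  'fgafhfhhgdfg'
  #13 SA[13]=12  'fhfhhgdfg'
  #14 SA[14]=14  'fhhgdfg'
  #15 SA[15]=20  'g'
  #16 SA[16]=10  'gafhfhhgdfg'
  #17 SA[17]=17  'gdfg'
  #18 SA[18]=13  'hfhhgdfg'
  #19 SA[19]=16  'hgdfg'
  #20 SA[20]=15  'hhgdfg'

SA = [2, 11, 6, 8, 0, 1, 18, 7, 5, 4, 3, 19, 9, 12, 14, 20, 10, 17, 13, 16, 15]
i: (SA[i-1],SA[i]) lcp shared
  1: (2,11) 2 'af'
  2: (11,6) 0 ''
  3: (6,8) 1 'b'
  4: (8,0) 0 ''
  5: (0,1) 0 ''
  6: (1,18) 1 'd'
  7: (18,7) 0 ''
  8: (7,5) 0 ''
  9: (5,4) 1 'f'
  10: (4,3) 2 'ff'
  11: (3,19) 1 'f'
  12: (19,9) 2 'fg'
  13: (9,12) 1 'f'
  14: (12,14) 2 'fh'
  15: (14,20) 0 ''
  16: (20,10) 1 'g'
  17: (10,17) 1 'g'
  18: (17,13) 0 ''
  19: (13,16) 1 'h'
  20: (16,15) 1 'h'

[0, 2, 0, 1, 0, 0, 1, 0, 0, 1, 2, 1, 2, 1, 2, 0, 1, 1, 0, 1, 1]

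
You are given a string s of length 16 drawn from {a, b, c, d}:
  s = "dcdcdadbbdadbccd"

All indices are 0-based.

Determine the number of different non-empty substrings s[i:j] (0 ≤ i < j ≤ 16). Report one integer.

rank→(start, suffix):
  0 → (5, 'adbbdadbccd')
  1 → (10, 'adbccd')
  2 → (7, 'bbdadbccd')
  3 → (12, 'bccd')
  4 → (8, 'bdadbccd')
  5 → (13, 'ccd')
  6 → (14, 'cd')
  7 → (3, 'cdadbbdadbccd')
  8 → (1, 'cdcdadbbdadbccd')
  9 → (15, 'd')
  10 → (4, 'dadbbdadbccd')
  11 → (9, 'dadbccd')
  12 → (6, 'dbbdadbccd')
  13 → (11, 'dbccd')
  14 → (2, 'dcdadbbdadbccd')
  15 → (0, 'dcdcdadbbdadbccd')

SA = [5, 10, 7, 12, 8, 13, 14, 3, 1, 15, 4, 9, 6, 11, 2, 0]
[i] adj suffixes → lcp
  [1] 5/10 → 3 ('adb')
  [2] 10/7 → 0 ('')
  [3] 7/12 → 1 ('b')
  [4] 12/8 → 1 ('b')
  [5] 8/13 → 0 ('')
  [6] 13/14 → 1 ('c')
  [7] 14/3 → 2 ('cd')
  [8] 3/1 → 2 ('cd')
  [9] 1/15 → 0 ('')
  [10] 15/4 → 1 ('d')
  [11] 4/9 → 4 ('dadb')
  [12] 9/6 → 1 ('d')
  [13] 6/11 → 2 ('db')
  [14] 11/2 → 1 ('d')
  [15] 2/0 → 3 ('dcd')

n(n+1)/2 = 16·17/2 = 136
Σ LCP = 0 + 3 + 0 + 1 + 1 + 0 + 1 + 2 + 2 + 0 + 1 + 4 + 1 + 2 + 1 + 3 = 22
distinct = 136 − 22 = 114

114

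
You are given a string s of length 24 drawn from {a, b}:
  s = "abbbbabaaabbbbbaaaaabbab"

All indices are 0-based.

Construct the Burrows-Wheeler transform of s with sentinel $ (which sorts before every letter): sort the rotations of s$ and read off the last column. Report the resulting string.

bbaabaabba$aababbbabbbbaa

rank  rotation                   last
    0  $abbbbabaaabbbbbaaaaabbab  b
    1  aaaaabbab$abbbbabaaabbbbb  b
    2  aaaabbab$abbbbabaaabbbbba  a
    3  aaabbab$abbbbabaaabbbbbaa  a
    4  aaabbbbbaaaaabbab$abbbbab  b
    5  aabbab$abbbbabaaabbbbbaaa  a
    6  aabbbbbaaaaabbab$abbbbaba  a
    7  ab$abbbbabaaabbbbbaaaaabb  b
    8  abaaabbbbbaaaaabbab$abbbb  b
    9  abbab$abbbbabaaabbbbbaaaa  a
   10  abbbbabaaabbbbbaaaaabbab$  $
   11  abbbbbaaaaabbab$abbbbabaa  a
   12  b$abbbbabaaabbbbbaaaaabba  a
   13  baaaaabbab$abbbbabaaabbbb  b
   14  baaabbbbbaaaaabbab$abbbba  a
   15  bab$abbbbabaaabbbbbaaaaab  b
   16  babaaabbbbbaaaaabbab$abbb  b
   17  bbaaaaabbab$abbbbabaaabbb  b
   18  bbab$abbbbabaaabbbbbaaaaa  a
   19  bbabaaabbbbbaaaaabbab$abb  b
   20  bbbaaaaabbab$abbbbabaaabb  b
   21  bbbabaaabbbbbaaaaabbab$ab  b
   22  bbbbaaaaabbab$abbbbabaaab  b
   23  bbbbabaaabbbbbaaaaabbab$a  a
   24  bbbbbaaaaabbab$abbbbabaaa  a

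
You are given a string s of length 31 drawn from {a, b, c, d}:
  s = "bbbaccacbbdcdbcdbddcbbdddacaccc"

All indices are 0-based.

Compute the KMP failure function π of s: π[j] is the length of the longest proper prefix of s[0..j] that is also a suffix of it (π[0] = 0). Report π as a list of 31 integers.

π[0] = 0
j=1 s[j]='b': π[1]=1 (border 'b')
j=2 s[j]='b': π[2]=2 (border 'bb')
j=3 s[j]='a': k: 2→1→0; π[3]=0 (border '')
j=4 s[j]='c': π[4]=0 (border '')
j=5 s[j]='c': π[5]=0 (border '')
j=6 s[j]='a': π[6]=0 (border '')
j=7 s[j]='c': π[7]=0 (border '')
j=8 s[j]='b': π[8]=1 (border 'b')
j=9 s[j]='b': π[9]=2 (border 'bb')
j=10 s[j]='d': k: 2→1→0; π[10]=0 (border '')
j=11 s[j]='c': π[11]=0 (border '')
j=12 s[j]='d': π[12]=0 (border '')
j=13 s[j]='b': π[13]=1 (border 'b')
j=14 s[j]='c': k: 1→0; π[14]=0 (border '')
j=15 s[j]='d': π[15]=0 (border '')
j=16 s[j]='b': π[16]=1 (border 'b')
j=17 s[j]='d': k: 1→0; π[17]=0 (border '')
j=18 s[j]='d': π[18]=0 (border '')
j=19 s[j]='c': π[19]=0 (border '')
j=20 s[j]='b': π[20]=1 (border 'b')
j=21 s[j]='b': π[21]=2 (border 'bb')
j=22 s[j]='d': k: 2→1→0; π[22]=0 (border '')
j=23 s[j]='d': π[23]=0 (border '')
j=24 s[j]='d': π[24]=0 (border '')
j=25 s[j]='a': π[25]=0 (border '')
j=26 s[j]='c': π[26]=0 (border '')
j=27 s[j]='a': π[27]=0 (border '')
j=28 s[j]='c': π[28]=0 (border '')
j=29 s[j]='c': π[29]=0 (border '')
j=30 s[j]='c': π[30]=0 (border '')

[0, 1, 2, 0, 0, 0, 0, 0, 1, 2, 0, 0, 0, 1, 0, 0, 1, 0, 0, 0, 1, 2, 0, 0, 0, 0, 0, 0, 0, 0, 0]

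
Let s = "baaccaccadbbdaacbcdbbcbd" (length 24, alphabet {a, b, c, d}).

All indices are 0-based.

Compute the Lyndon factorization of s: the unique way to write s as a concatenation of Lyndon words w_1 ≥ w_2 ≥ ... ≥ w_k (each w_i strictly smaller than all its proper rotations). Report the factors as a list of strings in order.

emit factor 1: 'b' (i=0, period=1)
emit factor 2: 'aaccaccadbbd' (i=1, period=12)
emit factor 3: 'aacbcdbbcbd' (i=13, period=11)

["b", "aaccaccadbbd", "aacbcdbbcbd"]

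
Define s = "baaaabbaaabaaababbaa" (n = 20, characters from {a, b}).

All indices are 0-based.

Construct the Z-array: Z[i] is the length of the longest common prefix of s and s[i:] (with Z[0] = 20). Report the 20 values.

Z[0]=20
i=1: i≥r, start 0; Z[1]=0
i=2: i≥r, start 0; Z[2]=0
i=3: i≥r, start 0; Z[3]=0
i=4: i≥r, start 0; Z[4]=0
i=5: i≥r, start 0; Z[5]=1 extend→box=[5,6)
i=6: i≥r, start 0; Z[6]=4 extend→box=[6,10)
i=7: min(r-i=3, Z[1]=0)=0; Z[7]=0
i=8: min(r-i=2, Z[2]=0)=0; Z[8]=0
i=9: min(r-i=1, Z[3]=0)=0; Z[9]=0
i=10: i≥r, start 0; Z[10]=4 extend→box=[10,14)
i=11: min(r-i=3, Z[1]=0)=0; Z[11]=0
i=12: min(r-i=2, Z[2]=0)=0; Z[12]=0
i=13: min(r-i=1, Z[3]=0)=0; Z[13]=0
i=14: i≥r, start 0; Z[14]=2 extend→box=[14,16)
i=15: min(r-i=1, Z[1]=0)=0; Z[15]=0
i=16: i≥r, start 0; Z[16]=1 extend→box=[16,17)
i=17: i≥r, start 0; Z[17]=3 extend→box=[17,20)
i=18: min(r-i=2, Z[1]=0)=0; Z[18]=0
i=19: min(r-i=1, Z[2]=0)=0; Z[19]=0

[20, 0, 0, 0, 0, 1, 4, 0, 0, 0, 4, 0, 0, 0, 2, 0, 1, 3, 0, 0]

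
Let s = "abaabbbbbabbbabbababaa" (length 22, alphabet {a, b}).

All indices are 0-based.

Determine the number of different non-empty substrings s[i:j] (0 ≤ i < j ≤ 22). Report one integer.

rank→(start, suffix):
  0 → (21, 'a')
  1 → (20, 'aa')
  2 → (2, 'aabbbbbabbbabbababaa')
  3 → (18, 'abaa')
  4 → (0, 'abaabbbbbabbbabbababaa')
  5 → (16, 'ababaa')
  6 → (13, 'abbababaa')
  7 → (9, 'abbbabbababaa')
  8 → (3, 'abbbbbabbbabbababaa')
  9 → (19, 'baa')
  10 → (1, 'baabbbbbabbbabbababaa')
  11 → (17, 'babaa')
  12 → (15, 'bababaa')
  13 → (12, 'babbababaa')
  14 → (8, 'babbbabbababaa')
  15 → (14, 'bbababaa')
  16 → (11, 'bbabbababaa')
  17 → (7, 'bbabbbabbababaa')
  18 → (10, 'bbbabbababaa')
  19 → (6, 'bbbabbbabbababaa')
  20 → (5, 'bbbbabbbabbababaa')
  21 → (4, 'bbbbbabbbabbababaa')

SA = [21, 20, 2, 18, 0, 16, 13, 9, 3, 19, 1, 17, 15, 12, 8, 14, 11, 7, 10, 6, 5, 4]
[i] adj suffixes → lcp
  [1] 21/20 → 1 ('a')
  [2] 20/2 → 2 ('aa')
  [3] 2/18 → 1 ('a')
  [4] 18/0 → 4 ('abaa')
  [5] 0/16 → 3 ('aba')
  [6] 16/13 → 2 ('ab')
  [7] 13/9 → 3 ('abb')
  [8] 9/3 → 4 ('abbb')
  [9] 3/19 → 0 ('')
  [10] 19/1 → 3 ('baa')
  [11] 1/17 → 2 ('ba')
  [12] 17/15 → 4 ('baba')
  [13] 15/12 → 3 ('bab')
  [14] 12/8 → 4 ('babb')
  [15] 8/14 → 1 ('b')
  [16] 14/11 → 4 ('bbab')
  [17] 11/7 → 5 ('bbabb')
  [18] 7/10 → 2 ('bb')
  [19] 10/6 → 6 ('bbbabb')
  [20] 6/5 → 3 ('bbb')
  [21] 5/4 → 4 ('bbbb')

n(n+1)/2 = 22·23/2 = 253
Σ LCP = 0 + 1 + 2 + 1 + 4 + 3 + 2 + 3 + 4 + 0 + 3 + 2 + 4 + 3 + 4 + 1 + 4 + 5 + 2 + 6 + 3 + 4 = 61
distinct = 253 − 61 = 192

192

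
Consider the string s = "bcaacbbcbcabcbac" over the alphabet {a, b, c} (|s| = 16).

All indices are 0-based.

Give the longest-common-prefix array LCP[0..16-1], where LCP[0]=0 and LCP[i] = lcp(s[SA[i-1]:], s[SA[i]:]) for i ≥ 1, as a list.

[0, 1, 1, 2, 0, 1, 1, 3, 2, 3, 0, 1, 2, 1, 2, 2]

rank | idx | suffix
   0 |   2 | aacbbcbcabcbac
   1 |  10 | abcbac
   2 |  14 | ac
   3 |   3 | acbbcbcabcbac
   4 |  13 | bac
   5 |   5 | bbcbcabcbac
   6 |   0 | bcaacbbcbcabcbac
   7 |   8 | bcabcbac
   8 |  11 | bcbac
   9 |   6 | bcbcabcbac
  10 |  15 | c
  11 |   1 | caacbbcbcabcbac
  12 |   9 | cabcbac
  13 |  12 | cbac
  14 |   4 | cbbcbcabcbac
  15 |   7 | cbcabcbac

SA = [2, 10, 14, 3, 13, 5, 0, 8, 11, 6, 15, 1, 9, 12, 4, 7]
i: (SA[i-1],SA[i]) lcp shared
  1: (2,10) 1 'a'
  2: (10,14) 1 'a'
  3: (14,3) 2 'ac'
  4: (3,13) 0 ''
  5: (13,5) 1 'b'
  6: (5,0) 1 'b'
  7: (0,8) 3 'bca'
  8: (8,11) 2 'bc'
  9: (11,6) 3 'bcb'
  10: (6,15) 0 ''
  11: (15,1) 1 'c'
  12: (1,9) 2 'ca'
  13: (9,12) 1 'c'
  14: (12,4) 2 'cb'
  15: (4,7) 2 'cb'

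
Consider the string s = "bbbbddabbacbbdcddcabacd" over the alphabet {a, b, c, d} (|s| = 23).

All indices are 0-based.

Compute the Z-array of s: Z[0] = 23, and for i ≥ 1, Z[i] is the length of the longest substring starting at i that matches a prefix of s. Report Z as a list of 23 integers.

Z[0]=23
i=1: outside box; Z[1]=3 extend→box=[1,4)
i=2: min(r-i=2, Z[1]=3)=2; Z[2]=2
i=3: min(r-i=1, Z[2]=2)=1; Z[3]=1
i=4: outside box; Z[4]=0
i=5: outside box; Z[5]=0
i=6: outside box; Z[6]=0
i=7: outside box; Z[7]=2 extend→box=[7,9)
i=8: min(r-i=1, Z[1]=3)=1; Z[8]=1
i=9: outside box; Z[9]=0
i=10: outside box; Z[10]=0
i=11: outside box; Z[11]=2 extend→box=[11,13)
i=12: min(r-i=1, Z[1]=3)=1; Z[12]=1
i=13: outside box; Z[13]=0
i=14: outside box; Z[14]=0
i=15: outside box; Z[15]=0
i=16: outside box; Z[16]=0
i=17: outside box; Z[17]=0
i=18: outside box; Z[18]=0
i=19: outside box; Z[19]=1 extend→box=[19,20)
i=20: outside box; Z[20]=0
i=21: outside box; Z[21]=0
i=22: outside box; Z[22]=0

[23, 3, 2, 1, 0, 0, 0, 2, 1, 0, 0, 2, 1, 0, 0, 0, 0, 0, 0, 1, 0, 0, 0]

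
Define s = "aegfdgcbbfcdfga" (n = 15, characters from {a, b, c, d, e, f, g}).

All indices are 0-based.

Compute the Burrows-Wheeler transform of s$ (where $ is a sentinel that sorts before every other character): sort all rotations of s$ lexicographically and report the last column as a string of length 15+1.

ag$cbgfcfabgdfde

rank  rotation          last
    0  $aegfdgcbbfcdfga  a
    1  a$aegfdgcbbfcdfg  g
    2  aegfdgcbbfcdfga$  $
    3  bbfcdfga$aegfdgc  c
    4  bfcdfga$aegfdgcb  b
    5  cbbfcdfga$aegfdg  g
    6  cdfga$aegfdgcbbf  f
    7  dfga$aegfdgcbbfc  c
    8  dgcbbfcdfga$aegf  f
    9  egfdgcbbfcdfga$a  a
   10  fcdfga$aegfdgcbb  b
   11  fdgcbbfcdfga$aeg  g
   12  fga$aegfdgcbbfcd  d
   13  ga$aegfdgcbbfcdf  f
   14  gcbbfcdfga$aegfd  d
   15  gfdgcbbfcdfga$ae  e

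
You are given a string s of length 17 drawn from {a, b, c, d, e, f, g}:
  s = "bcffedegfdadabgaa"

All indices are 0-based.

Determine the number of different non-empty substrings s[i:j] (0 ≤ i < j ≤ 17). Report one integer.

142

sorted suffixes:
  #0 SA[0]=16  'a'
  #1 SA[1]=15  'aa'
  #2 SA[2]=12  'abgaa'
  #3 SA[3]=10  'adabgaa'
  #4 SA[4]=0  'bcffedegfdadabgaa'
  #5 SA[5]=13  'bgaa'
  #6 SA[6]=1  'cffedegfdadabgaa'
  #7 SA[7]=11  'dabgaa'
  #8 SA[8]=9  'dadabgaa'
  #9 SA[9]=5  'degfdadabgaa'
  #10 SA[10]=4  'edegfdadabgaa'
  #11 SA[11]=6  'egfdadabgaa'
  #12 SA[12]=8  'fdadabgaa'
  #13 SA[13]=3  'fedegfdadabgaa'
  #14 SA[14]=2  'ffedegfdadabgaa'
  #15 SA[15]=14  'gaa'
  #16 SA[16]=7  'gfdadabgaa'

SA = [16, 15, 12, 10, 0, 13, 1, 11, 9, 5, 4, 6, 8, 3, 2, 14, 7]
[i] adj suffixes → lcp
  [1] 16/15 → 1 ('a')
  [2] 15/12 → 1 ('a')
  [3] 12/10 → 1 ('a')
  [4] 10/0 → 0 ('')
  [5] 0/13 → 1 ('b')
  [6] 13/1 → 0 ('')
  [7] 1/11 → 0 ('')
  [8] 11/9 → 2 ('da')
  [9] 9/5 → 1 ('d')
  [10] 5/4 → 0 ('')
  [11] 4/6 → 1 ('e')
  [12] 6/8 → 0 ('')
  [13] 8/3 → 1 ('f')
  [14] 3/2 → 1 ('f')
  [15] 2/14 → 0 ('')
  [16] 14/7 → 1 ('g')

n(n+1)/2 = 17·18/2 = 153
Σ LCP = 0 + 1 + 1 + 1 + 0 + 1 + 0 + 0 + 2 + 1 + 0 + 1 + 0 + 1 + 1 + 0 + 1 = 11
distinct = 153 − 11 = 142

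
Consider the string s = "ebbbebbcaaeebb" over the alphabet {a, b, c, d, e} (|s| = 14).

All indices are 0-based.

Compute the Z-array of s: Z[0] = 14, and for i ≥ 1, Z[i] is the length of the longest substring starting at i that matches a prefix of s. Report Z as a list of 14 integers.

Z[0]=14
i=1: i≥r, start 0; Z[1]=0
i=2: i≥r, start 0; Z[2]=0
i=3: i≥r, start 0; Z[3]=0
i=4: i≥r, start 0; Z[4]=3 scan→box=[4,7)
i=5: min(r-i=2, Z[1]=0)=0; Z[5]=0
i=6: min(r-i=1, Z[2]=0)=0; Z[6]=0
i=7: i≥r, start 0; Z[7]=0
i=8: i≥r, start 0; Z[8]=0
i=9: i≥r, start 0; Z[9]=0
i=10: i≥r, start 0; Z[10]=1 scan→box=[10,11)
i=11: i≥r, start 0; Z[11]=3 scan→box=[11,14)
i=12: min(r-i=2, Z[1]=0)=0; Z[12]=0
i=13: min(r-i=1, Z[2]=0)=0; Z[13]=0

[14, 0, 0, 0, 3, 0, 0, 0, 0, 0, 1, 3, 0, 0]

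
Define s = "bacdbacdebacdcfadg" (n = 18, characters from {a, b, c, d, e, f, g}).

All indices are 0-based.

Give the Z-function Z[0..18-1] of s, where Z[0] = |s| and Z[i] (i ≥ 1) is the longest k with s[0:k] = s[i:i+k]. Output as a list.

Z[0]=18
i=1: fresh scan; Z[1]=0
i=2: fresh scan; Z[2]=0
i=3: fresh scan; Z[3]=0
i=4: fresh scan; Z[4]=4 extend→box=[4,8)
i=5: min(r-i=3, Z[1]=0)=0; Z[5]=0
i=6: min(r-i=2, Z[2]=0)=0; Z[6]=0
i=7: min(r-i=1, Z[3]=0)=0; Z[7]=0
i=8: fresh scan; Z[8]=0
i=9: fresh scan; Z[9]=4 extend→box=[9,13)
i=10: min(r-i=3, Z[1]=0)=0; Z[10]=0
i=11: min(r-i=2, Z[2]=0)=0; Z[11]=0
i=12: min(r-i=1, Z[3]=0)=0; Z[12]=0
i=13: fresh scan; Z[13]=0
i=14: fresh scan; Z[14]=0
i=15: fresh scan; Z[15]=0
i=16: fresh scan; Z[16]=0
i=17: fresh scan; Z[17]=0

[18, 0, 0, 0, 4, 0, 0, 0, 0, 4, 0, 0, 0, 0, 0, 0, 0, 0]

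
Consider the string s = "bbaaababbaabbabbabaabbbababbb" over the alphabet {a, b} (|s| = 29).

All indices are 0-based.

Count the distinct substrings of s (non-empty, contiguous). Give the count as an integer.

rank | idx | suffix
   0 |   2 | aaababbaabbabbabaabbbababbb
   1 |   3 | aababbaabbabbabaabbbababbb
   2 |   9 | aabbabbabaabbbababbb
   3 |  18 | aabbbababbb
   4 |  16 | abaabbbababbb
   5 |   4 | ababbaabbabbabaabbbababbb
   6 |  23 | ababbb
   7 |   6 | abbaabbabbabaabbbababbb
   8 |  13 | abbabaabbbababbb
   9 |  10 | abbabbabaabbbababbb
  10 |  25 | abbb
  11 |  19 | abbbababbb
  12 |  28 | b
  13 |   1 | baaababbaabbabbabaabbbababbb
  14 |   8 | baabbabbabaabbbababbb
  15 |  17 | baabbbababbb
  16 |  15 | babaabbbababbb
  17 |  22 | bababbb
  18 |   5 | babbaabbabbabaabbbababbb
  19 |  12 | babbabaabbbababbb
  20 |  24 | babbb
  21 |  27 | bb
  22 |   0 | bbaaababbaabbabbabaabbbababbb
  23 |   7 | bbaabbabbabaabbbababbb
  24 |  14 | bbabaabbbababbb
  25 |  21 | bbababbb
  26 |  11 | bbabbabaabbbababbb
  27 |  26 | bbb
  28 |  20 | bbbababbb

SA = [2, 3, 9, 18, 16, 4, 23, 6, 13, 10, 25, 19, 28, 1, 8, 17, 15, 22, 5, 12, 24, 27, 0, 7, 14, 21, 11, 26, 20]
rank  pair      lcp
   1  s[2:],s[3:]  2  'aa'
   2  s[3:],s[9:]  3  'aab'
   3  s[9:],s[18:]  4  'aabb'
   4  s[18:],s[16:]  1  'a'
   5  s[16:],s[4:]  3  'aba'
   6  s[4:],s[23:]  5  'ababb'
   7  s[23:],s[6:]  2  'ab'
   8  s[6:],s[13:]  4  'abba'
   9  s[13:],s[10:]  5  'abbab'
  10  s[10:],s[25:]  3  'abb'
  11  s[25:],s[19:]  4  'abbb'
  12  s[19:],s[28:]  0  ''
  13  s[28:],s[1:]  1  'b'
  14  s[1:],s[8:]  3  'baa'
  15  s[8:],s[17:]  5  'baabb'
  16  s[17:],s[15:]  2  'ba'
  17  s[15:],s[22:]  4  'baba'
  18  s[22:],s[5:]  3  'bab'
  19  s[5:],s[12:]  5  'babba'
  20  s[12:],s[24:]  4  'babb'
  21  s[24:],s[27:]  1  'b'
  22  s[27:],s[0:]  2  'bb'
  23  s[0:],s[7:]  4  'bbaa'
  24  s[7:],s[14:]  3  'bba'
  25  s[14:],s[21:]  5  'bbaba'
  26  s[21:],s[11:]  4  'bbab'
  27  s[11:],s[26:]  2  'bb'
  28  s[26:],s[20:]  3  'bbb'

n(n+1)/2 = 29·30/2 = 435
Σ LCP = 0 + 2 + 3 + 4 + 1 + 3 + 5 + 2 + 4 + 5 + 3 + 4 + 0 + 1 + 3 + 5 + 2 + 4 + 3 + 5 + 4 + 1 + 2 + 4 + 3 + 5 + 4 + 2 + 3 = 87
distinct = 435 − 87 = 348

348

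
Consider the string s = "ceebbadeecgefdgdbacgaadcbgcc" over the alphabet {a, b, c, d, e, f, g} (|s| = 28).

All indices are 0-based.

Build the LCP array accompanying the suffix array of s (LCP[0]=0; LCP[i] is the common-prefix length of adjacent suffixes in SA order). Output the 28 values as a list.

[0, 1, 1, 2, 0, 2, 1, 1, 0, 1, 1, 1, 1, 2, 0, 1, 1, 1, 0, 1, 1, 2, 1, 0, 0, 1, 1, 1]

rank→(start, suffix):
  0 → (20, 'aadcbgcc')
  1 → (17, 'acgaadcbgcc')
  2 → (21, 'adcbgcc')
  3 → (5, 'adeecgefdgdbacgaadcbgcc')
  4 → (16, 'bacgaadcbgcc')
  5 → (4, 'badeecgefdgdbacgaadcbgcc')
  6 → (3, 'bbadeecgefdgdbacgaadcbgcc')
  7 → (24, 'bgcc')
  8 → (27, 'c')
  9 → (23, 'cbgcc')
  10 → (26, 'cc')
  11 → (0, 'ceebbadeecgefdgdbacgaadcbgcc')
  12 → (18, 'cgaadcbgcc')
  13 → (9, 'cgefdgdbacgaadcbgcc')
  14 → (15, 'dbacgaadcbgcc')
  15 → (22, 'dcbgcc')
  16 → (6, 'deecgefdgdbacgaadcbgcc')
  17 → (13, 'dgdbacgaadcbgcc')
  18 → (2, 'ebbadeecgefdgdbacgaadcbgcc')
  19 → (8, 'ecgefdgdbacgaadcbgcc')
  20 → (1, 'eebbadeecgefdgdbacgaadcbgcc')
  21 → (7, 'eecgefdgdbacgaadcbgcc')
  22 → (11, 'efdgdbacgaadcbgcc')
  23 → (12, 'fdgdbacgaadcbgcc')
  24 → (19, 'gaadcbgcc')
  25 → (25, 'gcc')
  26 → (14, 'gdbacgaadcbgcc')
  27 → (10, 'gefdgdbacgaadcbgcc')

SA = [20, 17, 21, 5, 16, 4, 3, 24, 27, 23, 26, 0, 18, 9, 15, 22, 6, 13, 2, 8, 1, 7, 11, 12, 19, 25, 14, 10]
rank  pair      lcp
   1  s[20:],s[17:]  1  'a'
   2  s[17:],s[21:]  1  'a'
   3  s[21:],s[5:]  2  'ad'
   4  s[5:],s[16:]  0  ''
   5  s[16:],s[4:]  2  'ba'
   6  s[4:],s[3:]  1  'b'
   7  s[3:],s[24:]  1  'b'
   8  s[24:],s[27:]  0  ''
   9  s[27:],s[23:]  1  'c'
  10  s[23:],s[26:]  1  'c'
  11  s[26:],s[0:]  1  'c'
  12  s[0:],s[18:]  1  'c'
  13  s[18:],s[9:]  2  'cg'
  14  s[9:],s[15:]  0  ''
  15  s[15:],s[22:]  1  'd'
  16  s[22:],s[6:]  1  'd'
  17  s[6:],s[13:]  1  'd'
  18  s[13:],s[2:]  0  ''
  19  s[2:],s[8:]  1  'e'
  20  s[8:],s[1:]  1  'e'
  21  s[1:],s[7:]  2  'ee'
  22  s[7:],s[11:]  1  'e'
  23  s[11:],s[12:]  0  ''
  24  s[12:],s[19:]  0  ''
  25  s[19:],s[25:]  1  'g'
  26  s[25:],s[14:]  1  'g'
  27  s[14:],s[10:]  1  'g'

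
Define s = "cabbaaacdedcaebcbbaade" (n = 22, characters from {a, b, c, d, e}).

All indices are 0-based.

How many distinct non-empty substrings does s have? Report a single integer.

sorted suffixes:
  #0 SA[0]=4  'aaacdedcaebcbbaade'
  #1 SA[1]=5  'aacdedcaebcbbaade'
  #2 SA[2]=18  'aade'
  #3 SA[3]=1  'abbaaacdedcaebcbbaade'
  #4 SA[4]=6  'acdedcaebcbbaade'
  #5 SA[5]=19  'ade'
  #6 SA[6]=12  'aebcbbaade'
  #7 SA[7]=3  'baaacdedcaebcbbaade'
  #8 SA[8]=17  'baade'
  #9 SA[9]=2  'bbaaacdedcaebcbbaade'
  #10 SA[10]=16  'bbaade'
  #11 SA[11]=14  'bcbbaade'
  #12 SA[12]=0  'cabbaaacdedcaebcbbaade'
  #13 SA[13]=11  'caebcbbaade'
  #14 SA[14]=15  'cbbaade'
  #15 SA[15]=7  'cdedcaebcbbaade'
  #16 SA[16]=10  'dcaebcbbaade'
  #17 SA[17]=20  'de'
  #18 SA[18]=8  'dedcaebcbbaade'
  #19 SA[19]=21  'e'
  #20 SA[20]=13  'ebcbbaade'
  #21 SA[21]=9  'edcaebcbbaade'

SA = [4, 5, 18, 1, 6, 19, 12, 3, 17, 2, 16, 14, 0, 11, 15, 7, 10, 20, 8, 21, 13, 9]
i: (SA[i-1],SA[i]) lcp shared
  1: (4,5) 2 'aa'
  2: (5,18) 2 'aa'
  3: (18,1) 1 'a'
  4: (1,6) 1 'a'
  5: (6,19) 1 'a'
  6: (19,12) 1 'a'
  7: (12,3) 0 ''
  8: (3,17) 3 'baa'
  9: (17,2) 1 'b'
  10: (2,16) 4 'bbaa'
  11: (16,14) 1 'b'
  12: (14,0) 0 ''
  13: (0,11) 2 'ca'
  14: (11,15) 1 'c'
  15: (15,7) 1 'c'
  16: (7,10) 0 ''
  17: (10,20) 1 'd'
  18: (20,8) 2 'de'
  19: (8,21) 0 ''
  20: (21,13) 1 'e'
  21: (13,9) 1 'e'

n(n+1)/2 = 22·23/2 = 253
Σ LCP = 0 + 2 + 2 + 1 + 1 + 1 + 1 + 0 + 3 + 1 + 4 + 1 + 0 + 2 + 1 + 1 + 0 + 1 + 2 + 0 + 1 + 1 = 26
distinct = 253 − 26 = 227

227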